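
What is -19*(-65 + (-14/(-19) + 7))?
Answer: 1088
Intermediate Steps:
-19*(-65 + (-14/(-19) + 7)) = -19*(-65 + (-14*(-1/19) + 7)) = -19*(-65 + (14/19 + 7)) = -19*(-65 + 147/19) = -19*(-1088/19) = 1088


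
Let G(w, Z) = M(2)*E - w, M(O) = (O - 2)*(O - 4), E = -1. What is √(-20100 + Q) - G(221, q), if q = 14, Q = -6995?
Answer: 221 + I*√27095 ≈ 221.0 + 164.61*I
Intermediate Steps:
M(O) = (-4 + O)*(-2 + O) (M(O) = (-2 + O)*(-4 + O) = (-4 + O)*(-2 + O))
G(w, Z) = -w (G(w, Z) = (8 + 2² - 6*2)*(-1) - w = (8 + 4 - 12)*(-1) - w = 0*(-1) - w = 0 - w = -w)
√(-20100 + Q) - G(221, q) = √(-20100 - 6995) - (-1)*221 = √(-27095) - 1*(-221) = I*√27095 + 221 = 221 + I*√27095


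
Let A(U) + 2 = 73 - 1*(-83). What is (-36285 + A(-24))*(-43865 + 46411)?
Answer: -91989526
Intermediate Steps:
A(U) = 154 (A(U) = -2 + (73 - 1*(-83)) = -2 + (73 + 83) = -2 + 156 = 154)
(-36285 + A(-24))*(-43865 + 46411) = (-36285 + 154)*(-43865 + 46411) = -36131*2546 = -91989526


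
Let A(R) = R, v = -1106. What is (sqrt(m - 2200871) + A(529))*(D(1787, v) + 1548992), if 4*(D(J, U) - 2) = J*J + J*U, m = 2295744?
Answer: 3921436267/4 + 7412923*sqrt(94873)/4 ≈ 1.5512e+9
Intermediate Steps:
D(J, U) = 2 + J**2/4 + J*U/4 (D(J, U) = 2 + (J*J + J*U)/4 = 2 + (J**2 + J*U)/4 = 2 + (J**2/4 + J*U/4) = 2 + J**2/4 + J*U/4)
(sqrt(m - 2200871) + A(529))*(D(1787, v) + 1548992) = (sqrt(2295744 - 2200871) + 529)*((2 + (1/4)*1787**2 + (1/4)*1787*(-1106)) + 1548992) = (sqrt(94873) + 529)*((2 + (1/4)*3193369 - 988211/2) + 1548992) = (529 + sqrt(94873))*((2 + 3193369/4 - 988211/2) + 1548992) = (529 + sqrt(94873))*(1216955/4 + 1548992) = (529 + sqrt(94873))*(7412923/4) = 3921436267/4 + 7412923*sqrt(94873)/4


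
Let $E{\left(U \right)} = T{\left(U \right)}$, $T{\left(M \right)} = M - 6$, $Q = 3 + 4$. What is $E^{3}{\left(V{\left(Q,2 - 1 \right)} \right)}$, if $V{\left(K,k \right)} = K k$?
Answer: $1$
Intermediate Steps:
$Q = 7$
$T{\left(M \right)} = -6 + M$ ($T{\left(M \right)} = M - 6 = -6 + M$)
$E{\left(U \right)} = -6 + U$
$E^{3}{\left(V{\left(Q,2 - 1 \right)} \right)} = \left(-6 + 7 \left(2 - 1\right)\right)^{3} = \left(-6 + 7 \cdot 1\right)^{3} = \left(-6 + 7\right)^{3} = 1^{3} = 1$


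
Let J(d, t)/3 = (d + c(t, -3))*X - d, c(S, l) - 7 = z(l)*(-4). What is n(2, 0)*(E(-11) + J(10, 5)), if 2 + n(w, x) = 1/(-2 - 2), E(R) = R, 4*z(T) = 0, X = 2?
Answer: -549/4 ≈ -137.25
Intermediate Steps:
z(T) = 0 (z(T) = (1/4)*0 = 0)
c(S, l) = 7 (c(S, l) = 7 + 0*(-4) = 7 + 0 = 7)
J(d, t) = 42 + 3*d (J(d, t) = 3*((d + 7)*2 - d) = 3*((7 + d)*2 - d) = 3*((14 + 2*d) - d) = 3*(14 + d) = 42 + 3*d)
n(w, x) = -9/4 (n(w, x) = -2 + 1/(-2 - 2) = -2 + 1/(-4) = -2 - 1/4 = -9/4)
n(2, 0)*(E(-11) + J(10, 5)) = -9*(-11 + (42 + 3*10))/4 = -9*(-11 + (42 + 30))/4 = -9*(-11 + 72)/4 = -9/4*61 = -549/4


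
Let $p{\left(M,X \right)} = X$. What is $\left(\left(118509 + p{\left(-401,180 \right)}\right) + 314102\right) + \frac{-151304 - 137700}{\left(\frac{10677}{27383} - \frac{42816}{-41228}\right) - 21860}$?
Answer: $\frac{2670094108950107823}{6169288505189} \approx 4.328 \cdot 10^{5}$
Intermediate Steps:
$\left(\left(118509 + p{\left(-401,180 \right)}\right) + 314102\right) + \frac{-151304 - 137700}{\left(\frac{10677}{27383} - \frac{42816}{-41228}\right) - 21860} = \left(\left(118509 + 180\right) + 314102\right) + \frac{-151304 - 137700}{\left(\frac{10677}{27383} - \frac{42816}{-41228}\right) - 21860} = \left(118689 + 314102\right) - \frac{289004}{\left(10677 \cdot \frac{1}{27383} - - \frac{10704}{10307}\right) - 21860} = 432791 - \frac{289004}{\left(\frac{10677}{27383} + \frac{10704}{10307}\right) - 21860} = 432791 - \frac{289004}{\frac{403155471}{282236581} - 21860} = 432791 - \frac{289004}{- \frac{6169288505189}{282236581}} = 432791 - - \frac{81567500855324}{6169288505189} = 432791 + \frac{81567500855324}{6169288505189} = \frac{2670094108950107823}{6169288505189}$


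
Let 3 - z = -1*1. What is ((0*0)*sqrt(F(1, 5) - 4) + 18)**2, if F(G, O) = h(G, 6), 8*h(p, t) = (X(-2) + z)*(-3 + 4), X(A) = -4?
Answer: 324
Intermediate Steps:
z = 4 (z = 3 - (-1) = 3 - 1*(-1) = 3 + 1 = 4)
h(p, t) = 0 (h(p, t) = ((-4 + 4)*(-3 + 4))/8 = (0*1)/8 = (1/8)*0 = 0)
F(G, O) = 0
((0*0)*sqrt(F(1, 5) - 4) + 18)**2 = ((0*0)*sqrt(0 - 4) + 18)**2 = (0*sqrt(-4) + 18)**2 = (0*(2*I) + 18)**2 = (0 + 18)**2 = 18**2 = 324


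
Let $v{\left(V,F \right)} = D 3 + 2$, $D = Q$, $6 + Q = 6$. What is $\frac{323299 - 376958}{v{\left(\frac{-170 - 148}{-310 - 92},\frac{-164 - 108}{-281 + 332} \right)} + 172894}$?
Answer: $- \frac{53659}{172896} \approx -0.31035$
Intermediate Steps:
$Q = 0$ ($Q = -6 + 6 = 0$)
$D = 0$
$v{\left(V,F \right)} = 2$ ($v{\left(V,F \right)} = 0 \cdot 3 + 2 = 0 + 2 = 2$)
$\frac{323299 - 376958}{v{\left(\frac{-170 - 148}{-310 - 92},\frac{-164 - 108}{-281 + 332} \right)} + 172894} = \frac{323299 - 376958}{2 + 172894} = - \frac{53659}{172896}$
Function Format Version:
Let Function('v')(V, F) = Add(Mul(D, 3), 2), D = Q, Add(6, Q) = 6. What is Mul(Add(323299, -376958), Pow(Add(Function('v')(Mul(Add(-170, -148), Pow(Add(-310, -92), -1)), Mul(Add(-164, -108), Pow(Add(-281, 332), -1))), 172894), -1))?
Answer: Rational(-53659, 172896) ≈ -0.31035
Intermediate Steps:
Q = 0 (Q = Add(-6, 6) = 0)
D = 0
Function('v')(V, F) = 2 (Function('v')(V, F) = Add(Mul(0, 3), 2) = Add(0, 2) = 2)
Mul(Add(323299, -376958), Pow(Add(Function('v')(Mul(Add(-170, -148), Pow(Add(-310, -92), -1)), Mul(Add(-164, -108), Pow(Add(-281, 332), -1))), 172894), -1)) = Mul(Add(323299, -376958), Pow(Add(2, 172894), -1)) = Mul(-53659, Pow(172896, -1)) = Mul(-53659, Rational(1, 172896)) = Rational(-53659, 172896)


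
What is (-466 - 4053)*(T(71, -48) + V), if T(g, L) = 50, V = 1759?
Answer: -8174871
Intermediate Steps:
(-466 - 4053)*(T(71, -48) + V) = (-466 - 4053)*(50 + 1759) = -4519*1809 = -8174871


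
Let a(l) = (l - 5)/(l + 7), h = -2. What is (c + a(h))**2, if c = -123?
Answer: 386884/25 ≈ 15475.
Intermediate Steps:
a(l) = (-5 + l)/(7 + l)
(c + a(h))**2 = (-123 + (-5 - 2)/(7 - 2))**2 = (-123 - 7/5)**2 = (-622/5)**2 = 386884/25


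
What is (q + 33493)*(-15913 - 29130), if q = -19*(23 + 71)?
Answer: -1428178401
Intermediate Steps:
q = -1786 (q = -19*94 = -1786)
(q + 33493)*(-15913 - 29130) = (-1786 + 33493)*(-15913 - 29130) = 31707*(-45043) = -1428178401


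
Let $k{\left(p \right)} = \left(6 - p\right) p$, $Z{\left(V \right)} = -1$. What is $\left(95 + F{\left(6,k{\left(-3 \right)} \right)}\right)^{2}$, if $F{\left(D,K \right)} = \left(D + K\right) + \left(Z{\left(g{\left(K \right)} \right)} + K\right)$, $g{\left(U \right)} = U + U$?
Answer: $2116$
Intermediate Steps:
$g{\left(U \right)} = 2 U$
$k{\left(p \right)} = p \left(6 - p\right)$
$F{\left(D,K \right)} = -1 + D + 2 K$ ($F{\left(D,K \right)} = \left(D + K\right) + \left(-1 + K\right) = -1 + D + 2 K$)
$\left(95 + F{\left(6,k{\left(-3 \right)} \right)}\right)^{2} = \left(95 + \left(-1 + 6 + 2 \left(- 3 \left(6 - -3\right)\right)\right)\right)^{2} = \left(95 + \left(-1 + 6 + 2 \left(- 3 \left(6 + 3\right)\right)\right)\right)^{2} = \left(95 + \left(-1 + 6 + 2 \left(\left(-3\right) 9\right)\right)\right)^{2} = \left(95 + \left(-1 + 6 + 2 \left(-27\right)\right)\right)^{2} = \left(95 - 49\right)^{2} = 46^{2} = 2116$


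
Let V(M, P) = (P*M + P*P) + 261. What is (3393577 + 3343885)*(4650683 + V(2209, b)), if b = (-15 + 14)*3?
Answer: 31290969940612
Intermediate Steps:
b = -3 (b = -1*3 = -3)
V(M, P) = 261 + P² + M*P (V(M, P) = (M*P + P²) + 261 = (P² + M*P) + 261 = 261 + P² + M*P)
(3393577 + 3343885)*(4650683 + V(2209, b)) = (3393577 + 3343885)*(4650683 + (261 + (-3)² + 2209*(-3))) = 6737462*(4650683 + (261 + 9 - 6627)) = 6737462*(4650683 - 6357) = 6737462*4644326 = 31290969940612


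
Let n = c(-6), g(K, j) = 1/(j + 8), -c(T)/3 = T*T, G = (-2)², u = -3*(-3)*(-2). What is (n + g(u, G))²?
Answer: 1677025/144 ≈ 11646.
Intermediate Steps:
u = -18 (u = 9*(-2) = -18)
G = 4
c(T) = -3*T² (c(T) = -3*T*T = -3*T²)
g(K, j) = 1/(8 + j)
n = -108 (n = -3*(-6)² = -3*36 = -108)
(n + g(u, G))² = (-108 + 1/(8 + 4))² = (-108 + 1/12)² = (-1295/12)² = 1677025/144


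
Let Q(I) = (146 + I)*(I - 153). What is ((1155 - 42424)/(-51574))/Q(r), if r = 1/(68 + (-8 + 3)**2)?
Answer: -356935581/9964200566888 ≈ -3.5822e-5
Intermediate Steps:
r = 1/93 (r = 1/(68 + (-5)**2) = 1/(68 + 25) = 1/93 ≈ 0.010753)
Q(I) = (-153 + I)*(146 + I) (Q(I) = (146 + I)*(-153 + I) = (-153 + I)*(146 + I))
((1155 - 42424)/(-51574))/Q(r) = ((1155 - 42424)/(-51574))/(-22338 + (1/93)**2 - 7*1/93) = (-41269*(-1/51574))/(-22338 + 1/8649 - 7/93) = 41269/(51574*(-193202012/8649)) = (41269/51574)*(-8649/193202012) = -356935581/9964200566888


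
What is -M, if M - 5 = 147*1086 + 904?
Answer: -160551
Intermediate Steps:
M = 160551 (M = 5 + (147*1086 + 904) = 5 + (159642 + 904) = 5 + 160546 = 160551)
-M = -1*160551 = -160551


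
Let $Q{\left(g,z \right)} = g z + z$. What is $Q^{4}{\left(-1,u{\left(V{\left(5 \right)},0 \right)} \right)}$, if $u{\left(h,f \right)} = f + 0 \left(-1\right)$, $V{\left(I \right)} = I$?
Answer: $0$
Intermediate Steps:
$u{\left(h,f \right)} = f$ ($u{\left(h,f \right)} = f + 0 = f$)
$Q{\left(g,z \right)} = z + g z$
$Q^{4}{\left(-1,u{\left(V{\left(5 \right)},0 \right)} \right)} = \left(0 \left(1 - 1\right)\right)^{4} = \left(0 \cdot 0\right)^{4} = 0^{4} = 0$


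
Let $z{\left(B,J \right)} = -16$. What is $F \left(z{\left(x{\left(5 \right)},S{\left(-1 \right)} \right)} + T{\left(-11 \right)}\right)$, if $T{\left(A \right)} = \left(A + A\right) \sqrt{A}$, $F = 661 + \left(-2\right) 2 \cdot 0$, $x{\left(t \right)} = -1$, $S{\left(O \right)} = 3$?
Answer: $-10576 - 14542 i \sqrt{11} \approx -10576.0 - 48230.0 i$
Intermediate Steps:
$F = 661$ ($F = 661 - 0 = 661 + 0 = 661$)
$T{\left(A \right)} = 2 A^{\frac{3}{2}}$ ($T{\left(A \right)} = 2 A \sqrt{A} = 2 A^{\frac{3}{2}}$)
$F \left(z{\left(x{\left(5 \right)},S{\left(-1 \right)} \right)} + T{\left(-11 \right)}\right) = 661 \left(-16 + 2 \left(-11\right)^{\frac{3}{2}}\right) = 661 \left(-16 + 2 \left(- 11 i \sqrt{11}\right)\right) = 661 \left(-16 - 22 i \sqrt{11}\right) = -10576 - 14542 i \sqrt{11}$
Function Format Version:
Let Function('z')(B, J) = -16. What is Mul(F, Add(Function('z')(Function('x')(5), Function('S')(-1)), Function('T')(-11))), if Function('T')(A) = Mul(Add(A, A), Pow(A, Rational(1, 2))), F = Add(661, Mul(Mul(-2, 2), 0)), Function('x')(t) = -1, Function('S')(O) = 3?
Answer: Add(-10576, Mul(-14542, I, Pow(11, Rational(1, 2)))) ≈ Add(-10576., Mul(-48230., I))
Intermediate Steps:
F = 661 (F = Add(661, Mul(-4, 0)) = Add(661, 0) = 661)
Function('T')(A) = Mul(2, Pow(A, Rational(3, 2))) (Function('T')(A) = Mul(Mul(2, A), Pow(A, Rational(1, 2))) = Mul(2, Pow(A, Rational(3, 2))))
Mul(F, Add(Function('z')(Function('x')(5), Function('S')(-1)), Function('T')(-11))) = Mul(661, Add(-16, Mul(2, Pow(-11, Rational(3, 2))))) = Mul(661, Add(-16, Mul(2, Mul(-11, I, Pow(11, Rational(1, 2)))))) = Mul(661, Add(-16, Mul(-22, I, Pow(11, Rational(1, 2))))) = Add(-10576, Mul(-14542, I, Pow(11, Rational(1, 2))))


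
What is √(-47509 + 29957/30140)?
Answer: I*√10789300968105/15070 ≈ 217.96*I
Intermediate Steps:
√(-47509 + 29957/30140) = √(-1431891303/30140) = I*√10789300968105/15070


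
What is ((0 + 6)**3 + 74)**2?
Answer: 84100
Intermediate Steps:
((0 + 6)**3 + 74)**2 = (6**3 + 74)**2 = (216 + 74)**2 = 290**2 = 84100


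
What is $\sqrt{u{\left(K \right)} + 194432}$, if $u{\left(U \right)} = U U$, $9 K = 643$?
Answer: $\frac{\sqrt{16162441}}{9} \approx 446.69$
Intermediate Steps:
$K = \frac{643}{9}$ ($K = \frac{1}{9} \cdot 643 = \frac{643}{9} \approx 71.444$)
$u{\left(U \right)} = U^{2}$
$\sqrt{u{\left(K \right)} + 194432} = \sqrt{\left(\frac{643}{9}\right)^{2} + 194432} = \sqrt{\frac{413449}{81} + 194432} = \sqrt{\frac{16162441}{81}} = \frac{\sqrt{16162441}}{9}$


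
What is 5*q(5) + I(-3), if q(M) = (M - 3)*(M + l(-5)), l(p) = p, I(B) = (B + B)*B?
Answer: 18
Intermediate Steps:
I(B) = 2*B² (I(B) = (2*B)*B = 2*B²)
q(M) = (-5 + M)*(-3 + M) (q(M) = (M - 3)*(M - 5) = (-3 + M)*(-5 + M) = (-5 + M)*(-3 + M))
5*q(5) + I(-3) = 5*(15 + 5² - 8*5) + 2*(-3)² = 5*(15 + 25 - 40) + 2*9 = 5*0 + 18 = 0 + 18 = 18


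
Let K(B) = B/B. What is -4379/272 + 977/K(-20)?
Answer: 261365/272 ≈ 960.90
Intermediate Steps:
K(B) = 1
-4379/272 + 977/K(-20) = -4379/272 + 977/1 = -4379*1/272 + 977*1 = -4379/272 + 977 = 261365/272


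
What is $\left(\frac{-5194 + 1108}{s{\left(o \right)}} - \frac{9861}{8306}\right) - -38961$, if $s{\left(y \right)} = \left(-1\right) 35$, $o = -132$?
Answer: $\frac{11359945491}{290710} \approx 39077.0$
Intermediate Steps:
$s{\left(y \right)} = -35$
$\left(\frac{-5194 + 1108}{s{\left(o \right)}} - \frac{9861}{8306}\right) - -38961 = \left(\frac{-5194 + 1108}{-35} - \frac{9861}{8306}\right) - -38961 = \left(\left(-4086\right) \left(- \frac{1}{35}\right) - \frac{9861}{8306}\right) + 38961 = \left(\frac{4086}{35} - \frac{9861}{8306}\right) + 38961 = \frac{33593181}{290710} + 38961 = \frac{11359945491}{290710}$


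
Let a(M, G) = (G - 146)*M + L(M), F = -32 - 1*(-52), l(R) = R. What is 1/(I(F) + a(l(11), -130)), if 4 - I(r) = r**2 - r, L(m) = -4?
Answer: -1/3416 ≈ -0.00029274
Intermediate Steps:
F = 20 (F = -32 + 52 = 20)
I(r) = 4 + r - r**2 (I(r) = 4 - (r**2 - r) = 4 + (r - r**2) = 4 + r - r**2)
a(M, G) = -4 + M*(-146 + G) (a(M, G) = (G - 146)*M - 4 = (-146 + G)*M - 4 = M*(-146 + G) - 4 = -4 + M*(-146 + G))
1/(I(F) + a(l(11), -130)) = 1/((4 + 20 - 1*20**2) + (-4 - 146*11 - 130*11)) = 1/((4 + 20 - 1*400) + (-4 - 1606 - 1430)) = 1/((4 + 20 - 400) - 3040) = 1/(-376 - 3040) = 1/(-3416) = -1/3416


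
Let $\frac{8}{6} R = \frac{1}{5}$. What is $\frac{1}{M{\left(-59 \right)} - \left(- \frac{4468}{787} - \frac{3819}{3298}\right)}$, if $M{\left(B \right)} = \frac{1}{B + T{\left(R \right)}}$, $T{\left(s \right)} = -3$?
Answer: $\frac{40230653}{274336882} \approx 0.14665$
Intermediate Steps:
$R = \frac{3}{20}$ ($R = \frac{3}{4 \cdot 5} = \frac{3}{4} \cdot \frac{1}{5} = \frac{3}{20} \approx 0.15$)
$M{\left(B \right)} = \frac{1}{-3 + B}$ ($M{\left(B \right)} = \frac{1}{B - 3} = \frac{1}{-3 + B}$)
$\frac{1}{M{\left(-59 \right)} - \left(- \frac{4468}{787} - \frac{3819}{3298}\right)} = \frac{1}{\frac{1}{-3 - 59} - \left(- \frac{4468}{787} - \frac{3819}{3298}\right)} = \frac{1}{\frac{1}{-62} - - \frac{17741017}{2595526}} = \frac{1}{- \frac{1}{62} + \left(\frac{4468}{787} + \frac{3819}{3298}\right)} = \frac{1}{- \frac{1}{62} + \frac{17741017}{2595526}} = \frac{1}{\frac{274336882}{40230653}} = \frac{40230653}{274336882}$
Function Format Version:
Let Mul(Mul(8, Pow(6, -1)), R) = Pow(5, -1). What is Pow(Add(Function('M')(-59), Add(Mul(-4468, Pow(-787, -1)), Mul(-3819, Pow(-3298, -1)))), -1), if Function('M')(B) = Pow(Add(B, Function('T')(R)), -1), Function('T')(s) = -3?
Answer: Rational(40230653, 274336882) ≈ 0.14665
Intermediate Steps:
R = Rational(3, 20) (R = Mul(Rational(3, 4), Pow(5, -1)) = Mul(Rational(3, 4), Rational(1, 5)) = Rational(3, 20) ≈ 0.15000)
Function('M')(B) = Pow(Add(-3, B), -1) (Function('M')(B) = Pow(Add(B, -3), -1) = Pow(Add(-3, B), -1))
Pow(Add(Function('M')(-59), Add(Mul(-4468, Pow(-787, -1)), Mul(-3819, Pow(-3298, -1)))), -1) = Pow(Add(Pow(Add(-3, -59), -1), Add(Mul(-4468, Pow(-787, -1)), Mul(-3819, Pow(-3298, -1)))), -1) = Pow(Add(Pow(-62, -1), Add(Mul(-4468, Rational(-1, 787)), Mul(-3819, Rational(-1, 3298)))), -1) = Pow(Add(Rational(-1, 62), Add(Rational(4468, 787), Rational(3819, 3298))), -1) = Pow(Add(Rational(-1, 62), Rational(17741017, 2595526)), -1) = Pow(Rational(274336882, 40230653), -1) = Rational(40230653, 274336882)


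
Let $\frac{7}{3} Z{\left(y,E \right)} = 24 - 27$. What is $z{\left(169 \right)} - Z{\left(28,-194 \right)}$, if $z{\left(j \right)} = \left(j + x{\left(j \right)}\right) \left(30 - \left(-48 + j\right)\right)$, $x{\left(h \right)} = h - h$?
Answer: $- \frac{107644}{7} \approx -15378.0$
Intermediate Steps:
$Z{\left(y,E \right)} = - \frac{9}{7}$ ($Z{\left(y,E \right)} = \frac{3 \left(24 - 27\right)}{7} = \frac{3}{7} \left(-3\right) = - \frac{9}{7}$)
$x{\left(h \right)} = 0$
$z{\left(j \right)} = j \left(78 - j\right)$ ($z{\left(j \right)} = \left(j + 0\right) \left(30 - \left(-48 + j\right)\right) = j \left(78 - j\right)$)
$z{\left(169 \right)} - Z{\left(28,-194 \right)} = 169 \left(78 - 169\right) - - \frac{9}{7} = 169 \left(78 - 169\right) + \frac{9}{7} = 169 \left(-91\right) + \frac{9}{7} = -15379 + \frac{9}{7} = - \frac{107644}{7}$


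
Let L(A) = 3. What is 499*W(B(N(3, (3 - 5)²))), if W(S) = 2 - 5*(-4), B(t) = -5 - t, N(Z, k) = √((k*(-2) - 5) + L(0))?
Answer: 10978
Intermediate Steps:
N(Z, k) = √(-2 - 2*k) (N(Z, k) = √((k*(-2) - 5) + 3) = √((-2*k - 5) + 3) = √((-5 - 2*k) + 3) = √(-2 - 2*k))
W(S) = 22 (W(S) = 2 + 20 = 22)
499*W(B(N(3, (3 - 5)²))) = 499*22 = 10978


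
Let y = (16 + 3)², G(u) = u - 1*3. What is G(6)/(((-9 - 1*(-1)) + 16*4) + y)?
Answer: 1/139 ≈ 0.0071942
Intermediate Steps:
G(u) = -3 + u (G(u) = u - 3 = -3 + u)
y = 361 (y = 19² = 361)
G(6)/(((-9 - 1*(-1)) + 16*4) + y) = (-3 + 6)/(((-9 - 1*(-1)) + 16*4) + 361) = 3/(((-9 + 1) + 64) + 361) = 3/((-8 + 64) + 361) = 3/(56 + 361) = 3/417 = 3*(1/417) = 1/139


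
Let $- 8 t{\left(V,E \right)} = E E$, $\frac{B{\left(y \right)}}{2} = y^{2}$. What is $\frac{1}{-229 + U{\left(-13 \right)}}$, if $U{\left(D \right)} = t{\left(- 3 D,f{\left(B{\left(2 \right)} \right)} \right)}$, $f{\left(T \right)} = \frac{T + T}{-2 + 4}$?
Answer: $- \frac{1}{237} \approx -0.0042194$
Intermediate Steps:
$B{\left(y \right)} = 2 y^{2}$
$f{\left(T \right)} = T$ ($f{\left(T \right)} = \frac{2 T}{2} = 2 T \frac{1}{2} = T$)
$t{\left(V,E \right)} = - \frac{E^{2}}{8}$ ($t{\left(V,E \right)} = - \frac{E E}{8} = - \frac{E^{2}}{8}$)
$U{\left(D \right)} = -8$ ($U{\left(D \right)} = - \frac{\left(2 \cdot 2^{2}\right)^{2}}{8} = - \frac{\left(2 \cdot 4\right)^{2}}{8} = - \frac{8^{2}}{8} = \left(- \frac{1}{8}\right) 64 = -8$)
$\frac{1}{-229 + U{\left(-13 \right)}} = \frac{1}{-229 - 8} = \frac{1}{-237} = - \frac{1}{237}$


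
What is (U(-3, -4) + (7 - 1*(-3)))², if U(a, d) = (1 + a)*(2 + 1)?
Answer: 16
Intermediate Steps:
U(a, d) = 3 + 3*a (U(a, d) = (1 + a)*3 = 3 + 3*a)
(U(-3, -4) + (7 - 1*(-3)))² = ((3 + 3*(-3)) + (7 - 1*(-3)))² = ((3 - 9) + (7 + 3))² = (-6 + 10)² = 4² = 16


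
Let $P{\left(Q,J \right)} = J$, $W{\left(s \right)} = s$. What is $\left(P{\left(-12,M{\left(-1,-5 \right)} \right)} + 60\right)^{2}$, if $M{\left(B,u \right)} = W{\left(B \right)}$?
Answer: $3481$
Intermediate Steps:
$M{\left(B,u \right)} = B$
$\left(P{\left(-12,M{\left(-1,-5 \right)} \right)} + 60\right)^{2} = \left(-1 + 60\right)^{2} = 59^{2} = 3481$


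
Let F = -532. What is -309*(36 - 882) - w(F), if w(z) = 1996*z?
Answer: 1323286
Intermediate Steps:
-309*(36 - 882) - w(F) = -309*(36 - 882) - 1996*(-532) = -309*(-846) - 1*(-1061872) = 261414 + 1061872 = 1323286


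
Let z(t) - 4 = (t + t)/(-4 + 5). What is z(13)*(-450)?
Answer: -13500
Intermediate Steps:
z(t) = 4 + 2*t (z(t) = 4 + (t + t)/(-4 + 5) = 4 + (2*t)/1 = 4 + (2*t)*1 = 4 + 2*t)
z(13)*(-450) = (4 + 2*13)*(-450) = (4 + 26)*(-450) = 30*(-450) = -13500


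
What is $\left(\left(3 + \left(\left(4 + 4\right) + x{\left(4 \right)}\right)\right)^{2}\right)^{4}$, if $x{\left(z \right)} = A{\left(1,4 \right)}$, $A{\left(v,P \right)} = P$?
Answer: $2562890625$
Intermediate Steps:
$x{\left(z \right)} = 4$
$\left(\left(3 + \left(\left(4 + 4\right) + x{\left(4 \right)}\right)\right)^{2}\right)^{4} = \left(\left(3 + \left(\left(4 + 4\right) + 4\right)\right)^{2}\right)^{4} = \left(\left(3 + \left(8 + 4\right)\right)^{2}\right)^{4} = \left(\left(3 + 12\right)^{2}\right)^{4} = \left(15^{2}\right)^{4} = 225^{4} = 2562890625$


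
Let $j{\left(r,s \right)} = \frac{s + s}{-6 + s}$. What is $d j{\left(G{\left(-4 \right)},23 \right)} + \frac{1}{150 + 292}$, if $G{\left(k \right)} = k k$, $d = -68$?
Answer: $- \frac{81327}{442} \approx -184.0$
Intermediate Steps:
$G{\left(k \right)} = k^{2}$
$j{\left(r,s \right)} = \frac{2 s}{-6 + s}$
$d j{\left(G{\left(-4 \right)},23 \right)} + \frac{1}{150 + 292} = - 68 \cdot 2 \cdot 23 \frac{1}{-6 + 23} + \frac{1}{150 + 292} = - 68 \cdot 2 \cdot 23 \cdot \frac{1}{17} + \frac{1}{442} = \left(-68\right) \frac{46}{17} + \frac{1}{442} = -184 + \frac{1}{442} = - \frac{81327}{442}$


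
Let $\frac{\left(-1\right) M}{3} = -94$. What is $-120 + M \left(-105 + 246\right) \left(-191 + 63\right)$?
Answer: $-5089656$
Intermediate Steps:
$M = 282$ ($M = \left(-3\right) \left(-94\right) = 282$)
$-120 + M \left(-105 + 246\right) \left(-191 + 63\right) = -120 + 282 \left(-105 + 246\right) \left(-191 + 63\right) = -120 + 282 \cdot 141 \left(-128\right) = -120 + 282 \left(-18048\right) = -120 - 5089536 = -5089656$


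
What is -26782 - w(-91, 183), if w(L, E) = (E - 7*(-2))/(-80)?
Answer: -2142363/80 ≈ -26780.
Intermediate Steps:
w(L, E) = -7/40 - E/80 (w(L, E) = (E + 14)*(-1/80) = (14 + E)*(-1/80) = -7/40 - E/80)
-26782 - w(-91, 183) = -26782 - (-7/40 - 1/80*183) = -26782 - (-7/40 - 183/80) = -26782 - 1*(-197/80) = -26782 + 197/80 = -2142363/80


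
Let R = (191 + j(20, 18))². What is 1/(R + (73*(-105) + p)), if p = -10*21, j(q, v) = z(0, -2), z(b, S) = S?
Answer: 1/27846 ≈ 3.5912e-5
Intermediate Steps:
j(q, v) = -2
p = -210
R = 35721 (R = (191 - 2)² = 189² = 35721)
1/(R + (73*(-105) + p)) = 1/(35721 + (73*(-105) - 210)) = 1/(35721 + (-7665 - 210)) = 1/(35721 - 7875) = 1/27846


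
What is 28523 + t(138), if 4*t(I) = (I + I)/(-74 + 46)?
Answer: 798575/28 ≈ 28521.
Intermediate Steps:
t(I) = -I/56 (t(I) = ((I + I)/(-74 + 46))/4 = ((2*I)/(-28))/4 = ((2*I)*(-1/28))/4 = (-I/14)/4 = -I/56)
28523 + t(138) = 28523 - 1/56*138 = 28523 - 69/28 = 798575/28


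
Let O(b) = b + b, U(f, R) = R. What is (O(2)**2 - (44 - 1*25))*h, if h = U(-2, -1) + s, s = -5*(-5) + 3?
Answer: -81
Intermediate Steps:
s = 28 (s = 25 + 3 = 28)
O(b) = 2*b
h = 27 (h = -1 + 28 = 27)
(O(2)**2 - (44 - 1*25))*h = ((2*2)**2 - (44 - 1*25))*27 = (4**2 - (44 - 25))*27 = (16 - 1*19)*27 = (16 - 19)*27 = -3*27 = -81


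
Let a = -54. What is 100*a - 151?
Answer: -5551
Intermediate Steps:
100*a - 151 = 100*(-54) - 151 = -5400 - 151 = -5551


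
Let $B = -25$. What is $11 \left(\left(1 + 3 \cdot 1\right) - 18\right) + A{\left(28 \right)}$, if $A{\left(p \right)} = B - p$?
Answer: $-207$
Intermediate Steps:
$A{\left(p \right)} = -25 - p$
$11 \left(\left(1 + 3 \cdot 1\right) - 18\right) + A{\left(28 \right)} = 11 \left(\left(1 + 3 \cdot 1\right) - 18\right) - 53 = 11 \left(\left(1 + 3\right) - 18\right) - 53 = 11 \left(4 - 18\right) - 53 = 11 \left(-14\right) - 53 = -154 - 53 = -207$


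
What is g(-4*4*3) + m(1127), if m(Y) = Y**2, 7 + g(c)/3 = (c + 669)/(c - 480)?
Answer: 223538387/176 ≈ 1.2701e+6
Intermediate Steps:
g(c) = -21 + 3*(669 + c)/(-480 + c) (g(c) = -21 + 3*((c + 669)/(c - 480)) = -21 + 3*((669 + c)/(-480 + c)) = -21 + 3*(669 + c)/(-480 + c))
g(-4*4*3) + m(1127) = 9*(1343 - 2*(-4*4)*3)/(-480 - 4*4*3) + 1127**2 = 9*(1343 - (-32)*3)/(-480 - 16*3) + 1270129 = 9*(1343 - 2*(-48))/(-480 - 48) + 1270129 = 9*(1343 + 96)/(-528) + 1270129 = 9*(-1/528)*1439 + 1270129 = -4317/176 + 1270129 = 223538387/176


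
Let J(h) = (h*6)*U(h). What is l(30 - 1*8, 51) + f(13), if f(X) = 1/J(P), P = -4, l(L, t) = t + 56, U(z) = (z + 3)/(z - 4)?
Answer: 320/3 ≈ 106.67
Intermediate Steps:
U(z) = (3 + z)/(-4 + z)
l(L, t) = 56 + t
J(h) = 6*h*(3 + h)/(-4 + h) (J(h) = (h*6)*((3 + h)/(-4 + h)) = (6*h)*((3 + h)/(-4 + h)) = 6*h*(3 + h)/(-4 + h))
f(X) = -1/3 (f(X) = 1/(6*(-4)*(3 - 4)/(-4 - 4)) = 1/(6*(-4)*(-1)/(-8)) = 1/(6*(-4)*(-1/8)*(-1)) = 1/(-3) = -1/3)
l(30 - 1*8, 51) + f(13) = (56 + 51) - 1/3 = 107 - 1/3 = 320/3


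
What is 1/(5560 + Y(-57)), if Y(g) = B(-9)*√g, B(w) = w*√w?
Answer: 5560/30872047 - 27*√57/30872047 ≈ 0.00017350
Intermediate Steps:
B(w) = w^(3/2)
Y(g) = -27*I*√g (Y(g) = (-9)^(3/2)*√g = (-27*I)*√g = -27*I*√g)
1/(5560 + Y(-57)) = 1/(5560 - 27*I*√(-57)) = 1/(5560 - 27*I*I*√57) = 1/(5560 + 27*√57)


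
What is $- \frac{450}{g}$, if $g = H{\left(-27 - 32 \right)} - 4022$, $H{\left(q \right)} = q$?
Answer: $\frac{450}{4081} \approx 0.11027$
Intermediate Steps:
$g = -4081$ ($g = \left(-27 - 32\right) - 4022 = -59 - 4022 = -4081$)
$- \frac{450}{g} = - \frac{450}{-4081} = \left(-450\right) \left(- \frac{1}{4081}\right) = \frac{450}{4081}$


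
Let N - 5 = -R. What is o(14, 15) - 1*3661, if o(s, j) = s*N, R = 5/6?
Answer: -10808/3 ≈ -3602.7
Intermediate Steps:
R = ⅚ (R = 5*(⅙) = ⅚ ≈ 0.83333)
N = 25/6 (N = 5 - 1*⅚ = 5 - ⅚ = 25/6 ≈ 4.1667)
o(s, j) = 25*s/6 (o(s, j) = s*(25/6) = 25*s/6)
o(14, 15) - 1*3661 = (25/6)*14 - 1*3661 = 175/3 - 3661 = -10808/3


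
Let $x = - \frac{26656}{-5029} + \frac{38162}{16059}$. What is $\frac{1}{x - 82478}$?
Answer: $- \frac{80760711}{6660361936456} \approx -1.2126 \cdot 10^{-5}$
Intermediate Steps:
$x = \frac{619985402}{80760711}$ ($x = \left(-26656\right) \left(- \frac{1}{5029}\right) + 38162 \cdot \frac{1}{16059} = \frac{26656}{5029} + \frac{38162}{16059} = \frac{619985402}{80760711} \approx 7.6768$)
$\frac{1}{x - 82478} = \frac{1}{\frac{619985402}{80760711} - 82478} = \frac{1}{- \frac{6660361936456}{80760711}} = - \frac{80760711}{6660361936456}$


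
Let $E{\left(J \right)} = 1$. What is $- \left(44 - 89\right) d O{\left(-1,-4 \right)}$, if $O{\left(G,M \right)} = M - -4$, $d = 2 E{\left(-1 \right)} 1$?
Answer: $0$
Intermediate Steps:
$d = 2$ ($d = 2 \cdot 1 \cdot 1 = 2 \cdot 1 = 2$)
$O{\left(G,M \right)} = 4 + M$ ($O{\left(G,M \right)} = M + 4 = 4 + M$)
$- \left(44 - 89\right) d O{\left(-1,-4 \right)} = - \left(44 - 89\right) 2 \left(4 - 4\right) = - \left(-45\right) 2 \cdot 0 = - \left(-45\right) 0 = \left(-1\right) 0 = 0$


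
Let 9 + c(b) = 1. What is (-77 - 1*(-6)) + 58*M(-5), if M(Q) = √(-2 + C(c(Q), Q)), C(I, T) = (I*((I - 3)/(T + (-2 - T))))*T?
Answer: -71 + 58*√218 ≈ 785.36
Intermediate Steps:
c(b) = -8 (c(b) = -9 + 1 = -8)
C(I, T) = I*T*(3/2 - I/2) (C(I, T) = (I*((-3 + I)/(-2)))*T = (I*((-3 + I)*(-½)))*T = (I*(3/2 - I/2))*T = I*T*(3/2 - I/2))
M(Q) = √(-2 - 44*Q) (M(Q) = √(-2 + (½)*(-8)*Q*(3 - 1*(-8))) = √(-2 + (½)*(-8)*Q*(3 + 8)) = √(-2 + (½)*(-8)*Q*11) = √(-2 - 44*Q))
(-77 - 1*(-6)) + 58*M(-5) = (-77 - 1*(-6)) + 58*√(-2 - 44*(-5)) = (-77 + 6) + 58*√(-2 + 220) = -71 + 58*√218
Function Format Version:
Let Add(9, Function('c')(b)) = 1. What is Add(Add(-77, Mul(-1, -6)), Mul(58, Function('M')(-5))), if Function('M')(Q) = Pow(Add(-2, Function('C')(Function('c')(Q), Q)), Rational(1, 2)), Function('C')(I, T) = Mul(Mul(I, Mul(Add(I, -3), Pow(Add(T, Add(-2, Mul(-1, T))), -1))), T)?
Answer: Add(-71, Mul(58, Pow(218, Rational(1, 2)))) ≈ 785.36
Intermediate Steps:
Function('c')(b) = -8 (Function('c')(b) = Add(-9, 1) = -8)
Function('C')(I, T) = Mul(I, T, Add(Rational(3, 2), Mul(Rational(-1, 2), I))) (Function('C')(I, T) = Mul(Mul(I, Mul(Add(-3, I), Pow(-2, -1))), T) = Mul(Mul(I, Mul(Add(-3, I), Rational(-1, 2))), T) = Mul(Mul(I, Add(Rational(3, 2), Mul(Rational(-1, 2), I))), T) = Mul(I, T, Add(Rational(3, 2), Mul(Rational(-1, 2), I))))
Function('M')(Q) = Pow(Add(-2, Mul(-44, Q)), Rational(1, 2)) (Function('M')(Q) = Pow(Add(-2, Mul(Rational(1, 2), -8, Q, Add(3, Mul(-1, -8)))), Rational(1, 2)) = Pow(Add(-2, Mul(Rational(1, 2), -8, Q, Add(3, 8))), Rational(1, 2)) = Pow(Add(-2, Mul(Rational(1, 2), -8, Q, 11)), Rational(1, 2)) = Pow(Add(-2, Mul(-44, Q)), Rational(1, 2)))
Add(Add(-77, Mul(-1, -6)), Mul(58, Function('M')(-5))) = Add(Add(-77, Mul(-1, -6)), Mul(58, Pow(Add(-2, Mul(-44, -5)), Rational(1, 2)))) = Add(Add(-77, 6), Mul(58, Pow(Add(-2, 220), Rational(1, 2)))) = Add(-71, Mul(58, Pow(218, Rational(1, 2))))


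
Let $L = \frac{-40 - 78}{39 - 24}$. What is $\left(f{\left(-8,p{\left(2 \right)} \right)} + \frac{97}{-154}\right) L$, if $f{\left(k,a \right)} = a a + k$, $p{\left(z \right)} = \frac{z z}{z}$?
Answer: $\frac{42067}{1155} \approx 36.422$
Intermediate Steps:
$p{\left(z \right)} = z$ ($p{\left(z \right)} = \frac{z^{2}}{z} = z$)
$f{\left(k,a \right)} = k + a^{2}$ ($f{\left(k,a \right)} = a^{2} + k = k + a^{2}$)
$L = - \frac{118}{15} \approx -7.8667$
$\left(f{\left(-8,p{\left(2 \right)} \right)} + \frac{97}{-154}\right) L = \left(\left(-8 + 2^{2}\right) + \frac{97}{-154}\right) \left(- \frac{118}{15}\right) = \left(\left(-8 + 4\right) + 97 \left(- \frac{1}{154}\right)\right) \left(- \frac{118}{15}\right) = \left(-4 - \frac{97}{154}\right) \left(- \frac{118}{15}\right) = \left(- \frac{713}{154}\right) \left(- \frac{118}{15}\right) = \frac{42067}{1155}$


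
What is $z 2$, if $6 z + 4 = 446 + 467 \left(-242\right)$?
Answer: $-37524$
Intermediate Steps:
$z = -18762$ ($z = - \frac{2}{3} + \frac{446 + 467 \left(-242\right)}{6} = - \frac{2}{3} + \frac{446 - 113014}{6} = - \frac{2}{3} + \frac{1}{6} \left(-112568\right) = - \frac{2}{3} - \frac{56284}{3} = -18762$)
$z 2 = \left(-18762\right) 2 = -37524$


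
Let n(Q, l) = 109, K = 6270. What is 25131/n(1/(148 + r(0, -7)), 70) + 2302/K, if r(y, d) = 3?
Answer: 78911144/341715 ≈ 230.93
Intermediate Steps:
25131/n(1/(148 + r(0, -7)), 70) + 2302/K = 25131/109 + 2302/6270 = 25131*(1/109) + 2302*(1/6270) = 25131/109 + 1151/3135 = 78911144/341715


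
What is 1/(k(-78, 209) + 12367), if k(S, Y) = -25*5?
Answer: 1/12242 ≈ 8.1686e-5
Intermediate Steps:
k(S, Y) = -125
1/(k(-78, 209) + 12367) = 1/(-125 + 12367) = 1/12242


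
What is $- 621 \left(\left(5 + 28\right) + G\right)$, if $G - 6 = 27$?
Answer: $-40986$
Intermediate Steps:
$G = 33$ ($G = 6 + 27 = 33$)
$- 621 \left(\left(5 + 28\right) + G\right) = - 621 \left(\left(5 + 28\right) + 33\right) = - 621 \left(33 + 33\right) = \left(-621\right) 66 = -40986$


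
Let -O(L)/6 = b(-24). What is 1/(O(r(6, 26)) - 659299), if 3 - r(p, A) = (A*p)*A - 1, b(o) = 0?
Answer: -1/659299 ≈ -1.5168e-6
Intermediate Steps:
r(p, A) = 4 - p*A² (r(p, A) = 3 - ((A*p)*A - 1) = 3 - (p*A² - 1) = 3 - (-1 + p*A²) = 3 + (1 - p*A²) = 4 - p*A²)
O(L) = 0 (O(L) = -6*0 = 0)
1/(O(r(6, 26)) - 659299) = 1/(0 - 659299) = 1/(-659299) = -1/659299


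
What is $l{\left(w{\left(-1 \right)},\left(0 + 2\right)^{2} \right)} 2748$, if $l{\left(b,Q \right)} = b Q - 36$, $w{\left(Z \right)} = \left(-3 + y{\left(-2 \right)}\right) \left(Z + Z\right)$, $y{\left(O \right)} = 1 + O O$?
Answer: $-142896$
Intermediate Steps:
$y{\left(O \right)} = 1 + O^{2}$
$w{\left(Z \right)} = 4 Z$ ($w{\left(Z \right)} = \left(-3 + \left(1 + \left(-2\right)^{2}\right)\right) \left(Z + Z\right) = \left(-3 + \left(1 + 4\right)\right) 2 Z = \left(-3 + 5\right) 2 Z = 2 \cdot 2 Z = 4 Z$)
$l{\left(b,Q \right)} = -36 + Q b$ ($l{\left(b,Q \right)} = Q b - 36 = -36 + Q b$)
$l{\left(w{\left(-1 \right)},\left(0 + 2\right)^{2} \right)} 2748 = \left(-36 + \left(0 + 2\right)^{2} \cdot 4 \left(-1\right)\right) 2748 = \left(-36 + 2^{2} \left(-4\right)\right) 2748 = \left(-36 + 4 \left(-4\right)\right) 2748 = \left(-36 - 16\right) 2748 = \left(-52\right) 2748 = -142896$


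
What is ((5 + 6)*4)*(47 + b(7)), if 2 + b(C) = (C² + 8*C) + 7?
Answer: 6908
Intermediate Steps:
b(C) = 5 + C² + 8*C (b(C) = -2 + ((C² + 8*C) + 7) = -2 + (7 + C² + 8*C) = 5 + C² + 8*C)
((5 + 6)*4)*(47 + b(7)) = ((5 + 6)*4)*(47 + (5 + 7² + 8*7)) = (11*4)*(47 + (5 + 49 + 56)) = 44*(47 + 110) = 44*157 = 6908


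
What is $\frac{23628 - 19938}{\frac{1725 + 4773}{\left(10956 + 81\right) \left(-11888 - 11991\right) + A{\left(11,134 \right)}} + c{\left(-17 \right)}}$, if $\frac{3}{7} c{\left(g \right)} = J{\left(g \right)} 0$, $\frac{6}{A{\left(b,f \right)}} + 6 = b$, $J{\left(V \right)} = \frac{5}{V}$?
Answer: $- \frac{54028266969}{361} \approx -1.4966 \cdot 10^{8}$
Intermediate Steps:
$A{\left(b,f \right)} = \frac{6}{-6 + b}$
$c{\left(g \right)} = 0$ ($c{\left(g \right)} = \frac{7 \frac{5}{g} 0}{3} = \frac{7}{3} \cdot 0 = 0$)
$\frac{23628 - 19938}{\frac{1725 + 4773}{\left(10956 + 81\right) \left(-11888 - 11991\right) + A{\left(11,134 \right)}} + c{\left(-17 \right)}} = \frac{23628 - 19938}{\frac{1725 + 4773}{\left(10956 + 81\right) \left(-11888 - 11991\right) + \frac{6}{-6 + 11}} + 0} = \frac{3690}{\frac{6498}{11037 \left(-23879\right) + \frac{6}{5}} + 0} = \frac{3690}{\frac{6498}{-263552523 + 6 \cdot \frac{1}{5}} + 0} = \frac{3690}{\frac{6498}{-263552523 + \frac{6}{5}} + 0} = \frac{3690}{\frac{6498}{- \frac{1317762609}{5}} + 0} = \frac{3690}{6498 \left(- \frac{5}{1317762609}\right) + 0} = \frac{3690}{- \frac{10830}{439254203} + 0} = \frac{3690}{- \frac{10830}{439254203}} = 3690 \left(- \frac{439254203}{10830}\right) = - \frac{54028266969}{361}$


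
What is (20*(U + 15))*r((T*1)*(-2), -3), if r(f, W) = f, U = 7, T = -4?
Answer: 3520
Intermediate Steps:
(20*(U + 15))*r((T*1)*(-2), -3) = (20*(7 + 15))*(-4*1*(-2)) = (20*22)*(-4*(-2)) = 440*8 = 3520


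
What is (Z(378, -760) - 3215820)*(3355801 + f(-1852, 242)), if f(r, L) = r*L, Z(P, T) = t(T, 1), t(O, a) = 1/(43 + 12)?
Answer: -514270506644083/55 ≈ -9.3504e+12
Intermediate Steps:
t(O, a) = 1/55
Z(P, T) = 1/55
f(r, L) = L*r
(Z(378, -760) - 3215820)*(3355801 + f(-1852, 242)) = (1/55 - 3215820)*(3355801 + 242*(-1852)) = -176870099*(3355801 - 448184)/55 = -176870099/55*2907617 = -514270506644083/55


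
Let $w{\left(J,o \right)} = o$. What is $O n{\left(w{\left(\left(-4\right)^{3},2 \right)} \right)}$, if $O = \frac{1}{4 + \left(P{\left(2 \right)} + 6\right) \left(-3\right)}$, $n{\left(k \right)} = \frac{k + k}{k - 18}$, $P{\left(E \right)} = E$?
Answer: $\frac{1}{80} \approx 0.0125$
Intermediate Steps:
$n{\left(k \right)} = \frac{2 k}{-18 + k}$
$O = - \frac{1}{20}$ ($O = \frac{1}{4 + \left(2 + 6\right) \left(-3\right)} = \frac{1}{4 + 8 \left(-3\right)} = \frac{1}{4 - 24} = \frac{1}{-20} = - \frac{1}{20} \approx -0.05$)
$O n{\left(w{\left(\left(-4\right)^{3},2 \right)} \right)} = - \frac{2 \cdot 2 \frac{1}{-18 + 2}}{20} = - \frac{2 \cdot 2 \frac{1}{-16}}{20} = - \frac{2 \cdot 2 \left(- \frac{1}{16}\right)}{20} = \left(- \frac{1}{20}\right) \left(- \frac{1}{4}\right) = \frac{1}{80}$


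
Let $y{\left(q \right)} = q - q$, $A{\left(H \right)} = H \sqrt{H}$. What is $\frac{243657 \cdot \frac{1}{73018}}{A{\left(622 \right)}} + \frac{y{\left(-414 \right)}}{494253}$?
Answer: $\frac{243657 \sqrt{622}}{28249495912} \approx 0.00021511$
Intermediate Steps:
$A{\left(H \right)} = H^{\frac{3}{2}}$
$y{\left(q \right)} = 0$
$\frac{243657 \cdot \frac{1}{73018}}{A{\left(622 \right)}} + \frac{y{\left(-414 \right)}}{494253} = \frac{243657 \cdot \frac{1}{73018}}{622^{\frac{3}{2}}} + \frac{0}{494253} = \frac{243657 \cdot \frac{1}{73018}}{622 \sqrt{622}} + 0 \cdot \frac{1}{494253} = \frac{243657 \frac{\sqrt{622}}{386884}}{73018} + 0 = \frac{243657 \sqrt{622}}{28249495912} + 0 = \frac{243657 \sqrt{622}}{28249495912}$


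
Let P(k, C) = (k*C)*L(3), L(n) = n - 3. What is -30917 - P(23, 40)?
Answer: -30917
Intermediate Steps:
L(n) = -3 + n
P(k, C) = 0 (P(k, C) = (k*C)*(-3 + 3) = (C*k)*0 = 0)
-30917 - P(23, 40) = -30917 - 1*0 = -30917 + 0 = -30917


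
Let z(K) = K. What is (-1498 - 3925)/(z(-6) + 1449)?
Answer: -5423/1443 ≈ -3.7581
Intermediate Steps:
(-1498 - 3925)/(z(-6) + 1449) = (-1498 - 3925)/(-6 + 1449) = -5423/1443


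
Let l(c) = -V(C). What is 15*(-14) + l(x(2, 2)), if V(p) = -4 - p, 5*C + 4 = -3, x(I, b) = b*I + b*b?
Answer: -1037/5 ≈ -207.40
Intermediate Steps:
x(I, b) = b**2 + I*b (x(I, b) = I*b + b**2 = b**2 + I*b)
C = -7/5 (C = -4/5 + (1/5)*(-3) = -4/5 - 3/5 = -7/5 ≈ -1.4000)
l(c) = 13/5 (l(c) = -(-4 - 1*(-7/5)) = -(-4 + 7/5) = -1*(-13/5) = 13/5)
15*(-14) + l(x(2, 2)) = 15*(-14) + 13/5 = -210 + 13/5 = -1037/5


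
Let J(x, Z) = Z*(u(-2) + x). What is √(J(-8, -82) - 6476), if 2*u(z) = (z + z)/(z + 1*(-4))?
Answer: 7*I*√1074/3 ≈ 76.468*I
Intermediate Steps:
u(z) = z/(-4 + z) (u(z) = ((z + z)/(z + 1*(-4)))/2 = ((2*z)/(z - 4))/2 = ((2*z)/(-4 + z))/2 = (2*z/(-4 + z))/2 = z/(-4 + z))
J(x, Z) = Z*(⅓ + x) (J(x, Z) = Z*(-2/(-4 - 2) + x) = Z*(-2/(-6) + x) = Z*(-2*(-⅙) + x) = Z*(⅓ + x))
√(J(-8, -82) - 6476) = √(-82*(⅓ - 8) - 6476) = √(-82*(-23/3) - 6476) = √(1886/3 - 6476) = √(-17542/3) = 7*I*√1074/3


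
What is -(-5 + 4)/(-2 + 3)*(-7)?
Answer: -7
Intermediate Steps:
-(-5 + 4)/(-2 + 3)*(-7) = -(-1)/1*(-7) = -(-1)*(-7) = -1*(-1)*(-7) = 1*(-7) = -7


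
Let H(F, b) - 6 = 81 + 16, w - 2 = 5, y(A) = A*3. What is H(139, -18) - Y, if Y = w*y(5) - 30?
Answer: 28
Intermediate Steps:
y(A) = 3*A
w = 7 (w = 2 + 5 = 7)
H(F, b) = 103 (H(F, b) = 6 + (81 + 16) = 6 + 97 = 103)
Y = 75 (Y = 7*(3*5) - 30 = 7*15 - 30 = 105 - 30 = 75)
H(139, -18) - Y = 103 - 1*75 = 103 - 75 = 28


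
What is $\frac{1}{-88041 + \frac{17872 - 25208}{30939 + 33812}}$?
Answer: $- \frac{64751}{5700750127} \approx -1.1358 \cdot 10^{-5}$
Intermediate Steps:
$\frac{1}{-88041 + \frac{17872 - 25208}{30939 + 33812}} = \frac{1}{-88041 + \frac{17872 - 25208}{64751}} = \frac{1}{-88041 - \frac{7336}{64751}} = \frac{1}{- \frac{5700750127}{64751}} = - \frac{64751}{5700750127}$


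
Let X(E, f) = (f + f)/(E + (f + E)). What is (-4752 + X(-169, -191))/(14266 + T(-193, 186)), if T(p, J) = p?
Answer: -2513426/7444617 ≈ -0.33762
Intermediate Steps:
X(E, f) = 2*f/(f + 2*E) (X(E, f) = (2*f)/(E + (E + f)) = (2*f)/(f + 2*E) = 2*f/(f + 2*E))
(-4752 + X(-169, -191))/(14266 + T(-193, 186)) = (-4752 + 2*(-191)/(-191 + 2*(-169)))/(14266 - 193) = (-4752 + 2*(-191)/(-191 - 338))/14073 = (-4752 + 2*(-191)/(-529))*(1/14073) = (-4752 + 2*(-191)*(-1/529))*(1/14073) = (-4752 + 382/529)*(1/14073) = -2513426/529*1/14073 = -2513426/7444617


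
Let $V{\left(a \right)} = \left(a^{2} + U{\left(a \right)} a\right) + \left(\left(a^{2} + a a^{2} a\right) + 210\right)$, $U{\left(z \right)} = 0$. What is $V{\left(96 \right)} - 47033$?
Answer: $84906265$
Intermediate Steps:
$V{\left(a \right)} = 210 + a^{4} + 2 a^{2}$ ($V{\left(a \right)} = \left(a^{2} + 0 a\right) + \left(\left(a^{2} + a a^{2} a\right) + 210\right) = \left(a^{2} + 0\right) + \left(\left(a^{2} + a^{3} a\right) + 210\right) = a^{2} + \left(\left(a^{2} + a^{4}\right) + 210\right) = a^{2} + \left(210 + a^{2} + a^{4}\right) = 210 + a^{4} + 2 a^{2}$)
$V{\left(96 \right)} - 47033 = \left(210 + 96^{4} + 2 \cdot 96^{2}\right) - 47033 = \left(210 + 84934656 + 2 \cdot 9216\right) - 47033 = \left(210 + 84934656 + 18432\right) - 47033 = 84953298 - 47033 = 84906265$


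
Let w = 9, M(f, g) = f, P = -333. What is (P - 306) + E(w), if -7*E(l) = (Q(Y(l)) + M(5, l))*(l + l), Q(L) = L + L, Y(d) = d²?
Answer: -7479/7 ≈ -1068.4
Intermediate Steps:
Q(L) = 2*L
E(l) = -2*l*(5 + 2*l²)/7 (E(l) = -(2*l² + 5)*(l + l)/7 = -(5 + 2*l²)*2*l/7 = -2*l*(5 + 2*l²)/7)
(P - 306) + E(w) = (-333 - 306) - 2/7*9*(5 + 2*9²) = -639 - 2/7*9*(5 + 2*81) = -639 - 2/7*9*(5 + 162) = -639 - 2/7*9*167 = -639 - 3006/7 = -7479/7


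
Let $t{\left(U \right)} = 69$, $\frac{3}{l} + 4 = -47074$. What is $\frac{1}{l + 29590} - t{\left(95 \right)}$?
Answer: $- \frac{96119576095}{1393038017} \approx -69.0$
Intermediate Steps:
$l = - \frac{3}{47078}$ ($l = \frac{3}{-4 - 47074} = \frac{3}{-47078} = 3 \left(- \frac{1}{47078}\right) = - \frac{3}{47078} \approx -6.3724 \cdot 10^{-5}$)
$\frac{1}{l + 29590} - t{\left(95 \right)} = \frac{1}{- \frac{3}{47078} + 29590} - 69 = \frac{1}{\frac{1393038017}{47078}} - 69 = \frac{47078}{1393038017} - 69 = - \frac{96119576095}{1393038017}$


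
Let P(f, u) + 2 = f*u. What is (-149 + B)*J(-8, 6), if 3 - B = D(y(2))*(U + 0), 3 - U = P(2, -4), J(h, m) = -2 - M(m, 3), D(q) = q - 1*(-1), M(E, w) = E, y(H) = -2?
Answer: 1064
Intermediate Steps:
D(q) = 1 + q (D(q) = q + 1 = 1 + q)
P(f, u) = -2 + f*u
J(h, m) = -2 - m
U = 13 (U = 3 - (-2 + 2*(-4)) = 3 - (-2 - 8) = 3 - 1*(-10) = 3 + 10 = 13)
B = 16 (B = 3 - (1 - 2)*(13 + 0) = 3 - (-1)*13 = 3 - 1*(-13) = 3 + 13 = 16)
(-149 + B)*J(-8, 6) = (-149 + 16)*(-2 - 1*6) = -133*(-2 - 6) = -133*(-8) = 1064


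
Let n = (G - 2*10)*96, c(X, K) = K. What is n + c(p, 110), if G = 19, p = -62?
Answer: 14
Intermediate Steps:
n = -96 (n = (19 - 2*10)*96 = (19 - 20)*96 = -1*96 = -96)
n + c(p, 110) = -96 + 110 = 14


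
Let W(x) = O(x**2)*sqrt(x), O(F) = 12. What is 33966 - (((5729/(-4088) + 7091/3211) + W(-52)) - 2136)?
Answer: 473884765747/13126568 - 24*I*sqrt(13) ≈ 36101.0 - 86.533*I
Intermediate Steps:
W(x) = 12*sqrt(x)
33966 - (((5729/(-4088) + 7091/3211) + W(-52)) - 2136) = 33966 - (((5729/(-4088) + 7091/3211) + 12*sqrt(-52)) - 2136) = 33966 - (((5729*(-1/4088) + 7091*(1/3211)) + 12*(2*I*sqrt(13))) - 2136) = 33966 - (((-5729/4088 + 7091/3211) + 24*I*sqrt(13)) - 2136) = 33966 - ((10592189/13126568 + 24*I*sqrt(13)) - 2136) = 33966 - (-28027757059/13126568 + 24*I*sqrt(13)) = 33966 + (28027757059/13126568 - 24*I*sqrt(13)) = 473884765747/13126568 - 24*I*sqrt(13)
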